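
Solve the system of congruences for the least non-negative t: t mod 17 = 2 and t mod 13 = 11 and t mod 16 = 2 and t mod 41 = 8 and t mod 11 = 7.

The moduli are pairwise coprime; N = 17·13·16·41·11 = 1594736.
N/17 = 93808; 93808 ≡ 2 (mod 17); 2·9 ≡ 1, so inverse 9.
N/13 = 122672; 122672 ≡ 4 (mod 13); 4·10 ≡ 1, so inverse 10.
N/16 = 99671; 99671 ≡ 7 (mod 16); 7·7 ≡ 1, so inverse 7.
N/41 = 38896; 38896 ≡ 28 (mod 41); 28·22 ≡ 1, so inverse 22.
N/11 = 144976; 144976 ≡ 7 (mod 11); 7·8 ≡ 1, so inverse 8.
t ≡ 2·93808·9 + 11·122672·10 + 2·99671·7 + 8·38896·22 + 7·144976·8 = 31542210.
31542210 mod 1594736 = 1242226.

1242226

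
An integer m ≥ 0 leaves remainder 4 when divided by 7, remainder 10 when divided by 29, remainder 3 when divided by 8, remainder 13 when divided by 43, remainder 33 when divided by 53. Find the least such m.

1212355

The moduli are pairwise coprime; N = 7·29·8·43·53 = 3701096.
N/7 = 528728; 528728 ≡ 4 (mod 7); 4·2 ≡ 1, so inverse 2.
N/29 = 127624; 127624 ≡ 24 (mod 29); 24·23 ≡ 1, so inverse 23.
N/8 = 462637; 462637 ≡ 5 (mod 8); 5·5 ≡ 1, so inverse 5.
N/43 = 86072; 86072 ≡ 29 (mod 43); 29·3 ≡ 1, so inverse 3.
N/53 = 69832; 69832 ≡ 31 (mod 53); 31·12 ≡ 1, so inverse 12.
m ≡ 4·528728·2 + 10·127624·23 + 3·462637·5 + 13·86072·3 + 33·69832·12 = 71533179.
71533179 mod 3701096 = 1212355.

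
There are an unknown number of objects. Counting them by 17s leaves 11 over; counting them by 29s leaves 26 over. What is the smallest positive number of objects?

113

From N ≡ 11 (mod 17) write N = 11 + 17t. Substituting into N ≡ 26 (mod 29) gives 17t ≡ 15 (mod 29), and since 17⁻¹ ≡ 12 (mod 29), t ≡ 6. Hence N ≡ 11 + 17·6 = 113 (mod 493).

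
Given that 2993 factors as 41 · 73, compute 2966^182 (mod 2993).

Mod 41: 2966 ≡ 14; by Fermat, exponent reduces to 182 mod 40 = 22; 14^22 ≡ 9 (mod 41).
Mod 73: 2966 ≡ 46; by Fermat, exponent reduces to 182 mod 72 = 38; 46^38 ≡ 72 (mod 73).
Combine by CRT: x ≡ 9 (mod 41), x ≡ 72 (mod 73) ⇒ x ≡ 583 (mod 2993).

583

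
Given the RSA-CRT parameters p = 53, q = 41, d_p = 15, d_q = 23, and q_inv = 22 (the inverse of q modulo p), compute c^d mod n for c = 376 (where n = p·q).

1953

m₁ = c^(d_p) mod p: c ≡ 5 (mod 53), and 5^15 mod 53 = 45.
m₂ = c^(d_q) mod q: c ≡ 7 (mod 41), and 7^23 mod 41 = 26.
h = q_inv·(m₁ − m₂) mod p = 22·(45 − 26) mod 53 = 47.
m = m₂ + h·q = 26 + 47·41 = 1953.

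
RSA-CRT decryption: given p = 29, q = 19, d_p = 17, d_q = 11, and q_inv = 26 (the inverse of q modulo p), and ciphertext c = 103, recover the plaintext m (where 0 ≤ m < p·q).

m₁ = c^(d_p) mod p: c ≡ 16 (mod 29), and 16^17 mod 29 = 7.
m₂ = c^(d_q) mod q: c ≡ 8 (mod 19), and 8^11 mod 19 = 12.
h = q_inv·(m₁ − m₂) mod p = 26·(7 − 12) mod 29 = 15.
m = m₂ + h·q = 12 + 15·19 = 297.

297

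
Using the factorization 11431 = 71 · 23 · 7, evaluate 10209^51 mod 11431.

7013

Mod 71: 10209 ≡ 56; 56^51 ≡ 55 (mod 71).
Mod 23: 10209 ≡ 20; by Fermat, exponent reduces to 51 mod 22 = 7; 20^7 ≡ 21 (mod 23).
Mod 7: 10209 ≡ 3; by Fermat, exponent reduces to 51 mod 6 = 3; 3^3 ≡ 6 (mod 7).
Combine by CRT: x ≡ 55 (mod 71), x ≡ 21 (mod 23), x ≡ 6 (mod 7) ⇒ x ≡ 7013 (mod 11431).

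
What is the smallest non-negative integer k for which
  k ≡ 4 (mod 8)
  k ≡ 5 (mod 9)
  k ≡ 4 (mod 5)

284

Combine the congruences pairwise.
From k ≡ 4 (mod 8) write k = 4 + 8t. Substituting into k ≡ 5 (mod 9) gives 8t ≡ 1 (mod 9), and since 8⁻¹ ≡ 8 (mod 9), t ≡ 8. Hence k ≡ 4 + 8·8 = 68 (mod 72).
From k ≡ 68 (mod 72) write k = 68 + 72t. Substituting into k ≡ 4 (mod 5) gives 72t ≡ 1 (mod 5), and since 2⁻¹ ≡ 3 (mod 5), t ≡ 3. Hence k ≡ 68 + 72·3 = 284 (mod 360).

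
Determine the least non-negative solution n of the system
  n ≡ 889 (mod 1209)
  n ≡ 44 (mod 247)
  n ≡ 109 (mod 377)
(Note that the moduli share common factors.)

304348

gcd(1209, 247) = 13 and 13 | (44 − 889), so the pair is consistent; merging gives n ≡ 5725 (mod 22971), where 22971 = lcm(1209, 247).
gcd(22971, 377) = 13 and 13 | (109 − 5725), so the pair is consistent; merging gives n ≡ 304348 (mod 666159), where 666159 = lcm(22971, 377).
The solution is unique modulo lcm(1209, 247, 377) = 666159.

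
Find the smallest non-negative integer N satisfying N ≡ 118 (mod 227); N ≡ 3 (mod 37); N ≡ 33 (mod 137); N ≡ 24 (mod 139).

The moduli are pairwise coprime; M = 227·37·137·139 = 159942157.
M/227 = 704591; 704591 ≡ 210 (mod 227); 210·40 ≡ 1, so inverse 40.
M/37 = 4322761; 4322761 ≡ 14 (mod 37); 14·8 ≡ 1, so inverse 8.
M/137 = 1167461; 1167461 ≡ 84 (mod 137); 84·31 ≡ 1, so inverse 31.
M/139 = 1150663; 1150663 ≡ 21 (mod 139); 21·53 ≡ 1, so inverse 53.
N ≡ 118·704591·40 + 3·4322761·8 + 33·1167461·31 + 24·1150663·53 = 6087371723.
6087371723 mod 159942157 = 9569757.

9569757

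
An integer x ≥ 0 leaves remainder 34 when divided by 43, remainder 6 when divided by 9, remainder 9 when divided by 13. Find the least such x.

1023

From x ≡ 34 (mod 43) write x = 34 + 43t. Substituting into x ≡ 6 (mod 9) gives 43t ≡ 8 (mod 9), and since 7⁻¹ ≡ 4 (mod 9), t ≡ 5. Hence x ≡ 34 + 43·5 = 249 (mod 387).
From x ≡ 249 (mod 387) write x = 249 + 387t. Substituting into x ≡ 9 (mod 13) gives 387t ≡ 7 (mod 13), and since 10⁻¹ ≡ 4 (mod 13), t ≡ 2. Hence x ≡ 249 + 387·2 = 1023 (mod 5031).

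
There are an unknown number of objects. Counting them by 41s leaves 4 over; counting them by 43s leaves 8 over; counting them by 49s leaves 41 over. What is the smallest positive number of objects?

49286

From N ≡ 4 (mod 41) write N = 4 + 41t. Substituting into N ≡ 8 (mod 43) gives 41t ≡ 4 (mod 43), and since 41⁻¹ ≡ 21 (mod 43), t ≡ 41. Hence N ≡ 4 + 41·41 = 1685 (mod 1763).
From N ≡ 1685 (mod 1763) write N = 1685 + 1763t. Substituting into N ≡ 41 (mod 49) gives 1763t ≡ 22 (mod 49), and since 48⁻¹ ≡ 48 (mod 49), t ≡ 27. Hence N ≡ 1685 + 1763·27 = 49286 (mod 86387).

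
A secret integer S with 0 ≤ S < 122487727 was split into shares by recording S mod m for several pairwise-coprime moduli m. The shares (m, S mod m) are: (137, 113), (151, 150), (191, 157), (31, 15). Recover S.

42610538

The moduli are pairwise coprime; N = 137·151·191·31 = 122487727.
N/137 = 894071; 894071 ≡ 9 (mod 137); 9·61 ≡ 1, so inverse 61.
N/151 = 811177; 811177 ≡ 5 (mod 151); 5·121 ≡ 1, so inverse 121.
N/191 = 641297; 641297 ≡ 110 (mod 191); 110·33 ≡ 1, so inverse 33.
N/31 = 3951217; 3951217 ≡ 19 (mod 31); 19·18 ≡ 1, so inverse 18.
S ≡ 113·894071·61 + 150·811177·121 + 157·641297·33 + 15·3951217·18 = 25275082300.
25275082300 mod 122487727 = 42610538.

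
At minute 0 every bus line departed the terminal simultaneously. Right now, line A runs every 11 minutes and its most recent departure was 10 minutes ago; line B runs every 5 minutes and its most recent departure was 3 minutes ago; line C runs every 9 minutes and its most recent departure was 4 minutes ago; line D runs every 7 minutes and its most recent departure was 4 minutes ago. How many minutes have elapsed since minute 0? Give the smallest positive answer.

3343

The moduli are pairwise coprime; N = 11·5·9·7 = 3465.
N/11 = 315; 315 ≡ 7 (mod 11); 7·8 ≡ 1, so inverse 8.
N/5 = 693; 693 ≡ 3 (mod 5); 3·2 ≡ 1, so inverse 2.
N/9 = 385; 385 ≡ 7 (mod 9); 7·4 ≡ 1, so inverse 4.
N/7 = 495; 495 ≡ 5 (mod 7); 5·3 ≡ 1, so inverse 3.
t ≡ 10·315·8 + 3·693·2 + 4·385·4 + 4·495·3 = 41458.
41458 mod 3465 = 3343.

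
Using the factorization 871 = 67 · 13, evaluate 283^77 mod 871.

537

Mod 67: 283 ≡ 15; by Fermat, exponent reduces to 77 mod 66 = 11; 15^11 ≡ 1 (mod 67).
Mod 13: 283 ≡ 10; by Fermat, exponent reduces to 77 mod 12 = 5; 10^5 ≡ 4 (mod 13).
Combine by CRT: x ≡ 1 (mod 67), x ≡ 4 (mod 13) ⇒ x ≡ 537 (mod 871).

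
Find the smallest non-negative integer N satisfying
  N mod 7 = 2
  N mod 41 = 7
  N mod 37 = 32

The moduli are pairwise coprime; M = 7·41·37 = 10619.
M/7 = 1517; 1517 ≡ 5 (mod 7); 5·3 ≡ 1, so inverse 3.
M/41 = 259; 259 ≡ 13 (mod 41); 13·19 ≡ 1, so inverse 19.
M/37 = 287; 287 ≡ 28 (mod 37); 28·4 ≡ 1, so inverse 4.
N ≡ 2·1517·3 + 7·259·19 + 32·287·4 = 80285.
80285 mod 10619 = 5952.

5952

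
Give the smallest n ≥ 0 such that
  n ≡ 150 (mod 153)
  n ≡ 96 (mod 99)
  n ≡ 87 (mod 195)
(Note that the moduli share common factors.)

gcd(153, 99) = 9 and 9 | (96 − 150), so the pair is consistent; merging gives n ≡ 1680 (mod 1683), where 1683 = lcm(153, 99).
gcd(1683, 195) = 3 and 3 | (87 − 1680), so the pair is consistent; merging gives n ≡ 25242 (mod 109395), where 109395 = lcm(1683, 195).
The solution is unique modulo lcm(153, 99, 195) = 109395.

25242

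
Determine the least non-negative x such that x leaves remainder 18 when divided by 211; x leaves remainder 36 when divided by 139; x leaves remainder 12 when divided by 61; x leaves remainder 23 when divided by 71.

82627196

The moduli are pairwise coprime; N = 211·139·61·71 = 127023899.
N/211 = 602009; 602009 ≡ 26 (mod 211); 26·138 ≡ 1, so inverse 138.
N/139 = 913841; 913841 ≡ 55 (mod 139); 55·91 ≡ 1, so inverse 91.
N/61 = 2082359; 2082359 ≡ 2 (mod 61); 2·31 ≡ 1, so inverse 31.
N/71 = 1789069; 1789069 ≡ 11 (mod 71); 11·13 ≡ 1, so inverse 13.
x ≡ 18·602009·138 + 36·913841·91 + 12·2082359·31 + 23·1789069·13 = 5798702651.
5798702651 mod 127023899 = 82627196.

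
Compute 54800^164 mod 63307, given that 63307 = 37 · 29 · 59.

Mod 37: 54800 ≡ 3; by Fermat, exponent reduces to 164 mod 36 = 20; 3^20 ≡ 9 (mod 37).
Mod 29: 54800 ≡ 19; by Fermat, exponent reduces to 164 mod 28 = 24; 19^24 ≡ 23 (mod 29).
Mod 59: 54800 ≡ 48; by Fermat, exponent reduces to 164 mod 58 = 48; 48^48 ≡ 17 (mod 59).
Combine by CRT: x ≡ 9 (mod 37), x ≡ 23 (mod 29), x ≡ 17 (mod 59) ⇒ x ≡ 8926 (mod 63307).

8926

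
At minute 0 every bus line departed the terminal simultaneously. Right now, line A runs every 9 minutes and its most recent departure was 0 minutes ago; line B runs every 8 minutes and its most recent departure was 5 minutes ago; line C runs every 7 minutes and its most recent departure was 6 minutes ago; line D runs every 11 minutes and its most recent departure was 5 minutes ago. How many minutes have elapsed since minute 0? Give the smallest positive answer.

1413

The moduli are pairwise coprime; N = 9·8·7·11 = 5544.
N/9 = 616; 616 ≡ 4 (mod 9); 4·7 ≡ 1, so inverse 7.
N/8 = 693; 693 ≡ 5 (mod 8); 5·5 ≡ 1, so inverse 5.
N/7 = 792; 792 ≡ 1 (mod 7), inverse 1.
N/11 = 504; 504 ≡ 9 (mod 11); 9·5 ≡ 1, so inverse 5.
t ≡ 0·616·7 + 5·693·5 + 6·792·1 + 5·504·5 = 34677.
34677 mod 5544 = 1413.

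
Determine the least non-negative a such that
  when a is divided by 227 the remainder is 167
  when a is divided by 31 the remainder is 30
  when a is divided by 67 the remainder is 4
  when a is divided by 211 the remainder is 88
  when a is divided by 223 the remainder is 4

Combine the congruences pairwise.
From a ≡ 167 (mod 227) write a = 167 + 227t. Substituting into a ≡ 30 (mod 31) gives 227t ≡ 18 (mod 31), and since 10⁻¹ ≡ 28 (mod 31), t ≡ 8. Hence a ≡ 167 + 227·8 = 1983 (mod 7037).
From a ≡ 1983 (mod 7037) write a = 1983 + 7037t. Substituting into a ≡ 4 (mod 67) gives 7037t ≡ 31 (mod 67), and since 2⁻¹ ≡ 34 (mod 67), t ≡ 49. Hence a ≡ 1983 + 7037·49 = 346796 (mod 471479).
From a ≡ 346796 (mod 471479) write a = 346796 + 471479t. Substituting into a ≡ 88 (mod 211) gives 471479t ≡ 176 (mod 211), and since 105⁻¹ ≡ 209 (mod 211), t ≡ 70. Hence a ≡ 346796 + 471479·70 = 33350326 (mod 99482069).
From a ≡ 33350326 (mod 99482069) write a = 33350326 + 99482069t. Substituting into a ≡ 4 (mod 223) gives 99482069t ≡ 220 (mod 223), and since 208⁻¹ ≡ 104 (mod 223), t ≡ 134. Hence a ≡ 33350326 + 99482069·134 = 13363947572 (mod 22184501387).

13363947572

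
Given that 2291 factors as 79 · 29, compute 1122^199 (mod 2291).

1388

Mod 79: 1122 ≡ 16; by Fermat, exponent reduces to 199 mod 78 = 43; 16^43 ≡ 45 (mod 79).
Mod 29: 1122 ≡ 20; by Fermat, exponent reduces to 199 mod 28 = 3; 20^3 ≡ 25 (mod 29).
Combine by CRT: x ≡ 45 (mod 79), x ≡ 25 (mod 29) ⇒ x ≡ 1388 (mod 2291).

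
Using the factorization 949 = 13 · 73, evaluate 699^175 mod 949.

Mod 13: 699 ≡ 10; by Fermat, exponent reduces to 175 mod 12 = 7; 10^7 ≡ 10 (mod 13).
Mod 73: 699 ≡ 42; by Fermat, exponent reduces to 175 mod 72 = 31; 42^31 ≡ 20 (mod 73).
Combine by CRT: x ≡ 10 (mod 13), x ≡ 20 (mod 73) ⇒ x ≡ 166 (mod 949).

166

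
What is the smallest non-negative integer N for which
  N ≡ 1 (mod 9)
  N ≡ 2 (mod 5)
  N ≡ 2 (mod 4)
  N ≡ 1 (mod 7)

From N ≡ 1 (mod 9) write N = 1 + 9t. Substituting into N ≡ 2 (mod 5) gives 9t ≡ 1 (mod 5), and since 4⁻¹ ≡ 4 (mod 5), t ≡ 4. Hence N ≡ 1 + 9·4 = 37 (mod 45).
From N ≡ 37 (mod 45) write N = 37 + 45t. Substituting into N ≡ 2 (mod 4) gives 45t ≡ 1 (mod 4), and since 1⁻¹ ≡ 1 (mod 4), t ≡ 1. Hence N ≡ 37 + 45·1 = 82 (mod 180).
From N ≡ 82 (mod 180) write N = 82 + 180t. Substituting into N ≡ 1 (mod 7) gives 180t ≡ 3 (mod 7), and since 5⁻¹ ≡ 3 (mod 7), t ≡ 2. Hence N ≡ 82 + 180·2 = 442 (mod 1260).

442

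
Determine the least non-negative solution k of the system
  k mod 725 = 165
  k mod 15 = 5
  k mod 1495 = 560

372815

Combine the congruences pairwise.
gcd(725, 15) = 5 and 5 | (5 − 165), so the pair is consistent; merging gives k ≡ 890 (mod 2175), where 2175 = lcm(725, 15).
gcd(2175, 1495) = 5 and 5 | (560 − 890), so the pair is consistent; merging gives k ≡ 372815 (mod 650325), where 650325 = lcm(2175, 1495).
The solution is unique modulo lcm(725, 15, 1495) = 650325.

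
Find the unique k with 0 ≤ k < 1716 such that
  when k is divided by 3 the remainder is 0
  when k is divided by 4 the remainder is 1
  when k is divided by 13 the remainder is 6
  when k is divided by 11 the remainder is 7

From k ≡ 0 (mod 3) write k = 0 + 3t. Substituting into k ≡ 1 (mod 4) gives 3t ≡ 1 (mod 4), and since 3⁻¹ ≡ 3 (mod 4), t ≡ 3. Hence k ≡ 0 + 3·3 = 9 (mod 12).
From k ≡ 9 (mod 12) write k = 9 + 12t. Substituting into k ≡ 6 (mod 13) gives 12t ≡ 10 (mod 13), and since 12⁻¹ ≡ 12 (mod 13), t ≡ 3. Hence k ≡ 9 + 12·3 = 45 (mod 156).
From k ≡ 45 (mod 156) write k = 45 + 156t. Substituting into k ≡ 7 (mod 11) gives 156t ≡ 6 (mod 11), and since 2⁻¹ ≡ 6 (mod 11), t ≡ 3. Hence k ≡ 45 + 156·3 = 513 (mod 1716).

513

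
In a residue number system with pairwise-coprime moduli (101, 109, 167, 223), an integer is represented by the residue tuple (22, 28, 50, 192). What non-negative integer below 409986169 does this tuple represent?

312245461

The moduli are pairwise coprime; N = 101·109·167·223 = 409986169.
N/101 = 4059269; 4059269 ≡ 79 (mod 101); 79·78 ≡ 1, so inverse 78.
N/109 = 3761341; 3761341 ≡ 78 (mod 109); 78·7 ≡ 1, so inverse 7.
N/167 = 2455007; 2455007 ≡ 107 (mod 167); 107·64 ≡ 1, so inverse 64.
N/223 = 1838503; 1838503 ≡ 91 (mod 223); 91·174 ≡ 1, so inverse 174.
x ≡ 22·4059269·78 + 28·3761341·7 + 50·2455007·64 + 192·1838503·174 = 76979659064.
76979659064 mod 409986169 = 312245461.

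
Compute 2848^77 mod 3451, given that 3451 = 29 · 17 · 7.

1623

Mod 29: 2848 ≡ 6; by Fermat, exponent reduces to 77 mod 28 = 21; 6^21 ≡ 28 (mod 29).
Mod 17: 2848 ≡ 9; by Fermat, exponent reduces to 77 mod 16 = 13; 9^13 ≡ 8 (mod 17).
Mod 7: 2848 ≡ 6; by Fermat, exponent reduces to 77 mod 6 = 5; 6^5 ≡ 6 (mod 7).
Combine by CRT: x ≡ 28 (mod 29), x ≡ 8 (mod 17), x ≡ 6 (mod 7) ⇒ x ≡ 1623 (mod 3451).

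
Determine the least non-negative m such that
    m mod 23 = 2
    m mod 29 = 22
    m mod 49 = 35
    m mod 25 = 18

96418

The moduli are pairwise coprime; N = 23·29·49·25 = 817075.
N/23 = 35525; 35525 ≡ 13 (mod 23); 13·16 ≡ 1, so inverse 16.
N/29 = 28175; 28175 ≡ 16 (mod 29); 16·20 ≡ 1, so inverse 20.
N/49 = 16675; 16675 ≡ 15 (mod 49); 15·36 ≡ 1, so inverse 36.
N/25 = 32683; 32683 ≡ 8 (mod 25); 8·22 ≡ 1, so inverse 22.
m ≡ 2·35525·16 + 22·28175·20 + 35·16675·36 + 18·32683·22 = 47486768.
47486768 mod 817075 = 96418.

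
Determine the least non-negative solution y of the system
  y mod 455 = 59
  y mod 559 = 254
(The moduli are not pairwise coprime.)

11434

gcd(455, 559) = 13 and 13 | (254 − 59), so the pair is consistent; merging gives y ≡ 11434 (mod 19565), where 19565 = lcm(455, 559).
The solution is unique modulo lcm(455, 559) = 19565.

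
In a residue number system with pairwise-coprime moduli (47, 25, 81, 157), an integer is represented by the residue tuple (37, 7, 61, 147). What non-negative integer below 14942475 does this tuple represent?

5519482

From x ≡ 37 (mod 47) write x = 37 + 47t. Substituting into x ≡ 7 (mod 25) gives 47t ≡ 20 (mod 25), and since 22⁻¹ ≡ 8 (mod 25), t ≡ 10. Hence x ≡ 37 + 47·10 = 507 (mod 1175).
From x ≡ 507 (mod 1175) write x = 507 + 1175t. Substituting into x ≡ 61 (mod 81) gives 1175t ≡ 40 (mod 81), and since 41⁻¹ ≡ 2 (mod 81), t ≡ 80. Hence x ≡ 507 + 1175·80 = 94507 (mod 95175).
From x ≡ 94507 (mod 95175) write x = 94507 + 95175t. Substituting into x ≡ 147 (mod 157) gives 95175t ≡ 154 (mod 157), and since 33⁻¹ ≡ 138 (mod 157), t ≡ 57. Hence x ≡ 94507 + 95175·57 = 5519482 (mod 14942475).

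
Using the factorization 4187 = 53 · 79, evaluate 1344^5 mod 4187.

1423

Mod 53: 1344 ≡ 19; 19^5 ≡ 45 (mod 53).
Mod 79: 1344 ≡ 1; 1^5 ≡ 1 (mod 79).
Combine by CRT: x ≡ 45 (mod 53), x ≡ 1 (mod 79) ⇒ x ≡ 1423 (mod 4187).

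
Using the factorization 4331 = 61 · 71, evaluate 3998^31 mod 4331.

Mod 61: 3998 ≡ 33; 33^31 ≡ 28 (mod 61).
Mod 71: 3998 ≡ 22; 22^31 ≡ 21 (mod 71).
Combine by CRT: x ≡ 28 (mod 61), x ≡ 21 (mod 71) ⇒ x ≡ 1370 (mod 4331).

1370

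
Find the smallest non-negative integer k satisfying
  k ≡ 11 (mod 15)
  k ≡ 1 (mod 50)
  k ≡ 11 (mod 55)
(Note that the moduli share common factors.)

gcd(15, 50) = 5 and 5 | (1 − 11), so the pair is consistent; merging gives k ≡ 101 (mod 150), where 150 = lcm(15, 50).
gcd(150, 55) = 5 and 5 | (11 − 101), so the pair is consistent; merging gives k ≡ 1001 (mod 1650), where 1650 = lcm(150, 55).
The solution is unique modulo lcm(15, 50, 55) = 1650.

1001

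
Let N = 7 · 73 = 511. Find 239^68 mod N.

Mod 7: 239 ≡ 1; by Fermat, exponent reduces to 68 mod 6 = 2; 1^2 ≡ 1 (mod 7).
Mod 73: 239 ≡ 20; 20^68 ≡ 41 (mod 73).
Combine by CRT: x ≡ 1 (mod 7), x ≡ 41 (mod 73) ⇒ x ≡ 260 (mod 511).

260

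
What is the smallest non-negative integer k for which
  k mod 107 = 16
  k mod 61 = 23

3012

From k ≡ 16 (mod 107) write k = 16 + 107t. Substituting into k ≡ 23 (mod 61) gives 107t ≡ 7 (mod 61), and since 46⁻¹ ≡ 4 (mod 61), t ≡ 28. Hence k ≡ 16 + 107·28 = 3012 (mod 6527).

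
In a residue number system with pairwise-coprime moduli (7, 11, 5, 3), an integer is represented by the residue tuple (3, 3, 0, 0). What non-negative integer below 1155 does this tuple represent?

465

From x ≡ 3 (mod 7) write x = 3 + 7t. Substituting into x ≡ 3 (mod 11) gives 7t ≡ 0 (mod 11), and since 7⁻¹ ≡ 8 (mod 11), t ≡ 0. Hence x ≡ 3 + 7·0 = 3 (mod 77).
From x ≡ 3 (mod 77) write x = 3 + 77t. Substituting into x ≡ 0 (mod 5) gives 77t ≡ 2 (mod 5), and since 2⁻¹ ≡ 3 (mod 5), t ≡ 1. Hence x ≡ 3 + 77·1 = 80 (mod 385).
From x ≡ 80 (mod 385) write x = 80 + 385t. Substituting into x ≡ 0 (mod 3) gives 385t ≡ 1 (mod 3), and since 1⁻¹ ≡ 1 (mod 3), t ≡ 1. Hence x ≡ 80 + 385·1 = 465 (mod 1155).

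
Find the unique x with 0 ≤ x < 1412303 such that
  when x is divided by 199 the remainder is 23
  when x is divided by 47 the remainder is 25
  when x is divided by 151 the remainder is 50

The moduli are pairwise coprime; N = 199·47·151 = 1412303.
N/199 = 7097; 7097 ≡ 132 (mod 199); 132·98 ≡ 1, so inverse 98.
N/47 = 30049; 30049 ≡ 16 (mod 47); 16·3 ≡ 1, so inverse 3.
N/151 = 9353; 9353 ≡ 142 (mod 151); 142·67 ≡ 1, so inverse 67.
x ≡ 23·7097·98 + 25·30049·3 + 50·9353·67 = 49582863.
49582863 mod 1412303 = 152258.

152258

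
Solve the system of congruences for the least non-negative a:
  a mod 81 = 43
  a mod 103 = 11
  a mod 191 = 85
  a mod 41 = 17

47894290

The moduli are pairwise coprime; N = 81·103·191·41 = 65334033.
N/81 = 806593; 806593 ≡ 76 (mod 81); 76·16 ≡ 1, so inverse 16.
N/103 = 634311; 634311 ≡ 37 (mod 103); 37·39 ≡ 1, so inverse 39.
N/191 = 342063; 342063 ≡ 173 (mod 191); 173·53 ≡ 1, so inverse 53.
N/41 = 1593513; 1593513 ≡ 7 (mod 41); 7·6 ≡ 1, so inverse 6.
a ≡ 43·806593·16 + 11·634311·39 + 85·342063·53 + 17·1593513·6 = 2530587544.
2530587544 mod 65334033 = 47894290.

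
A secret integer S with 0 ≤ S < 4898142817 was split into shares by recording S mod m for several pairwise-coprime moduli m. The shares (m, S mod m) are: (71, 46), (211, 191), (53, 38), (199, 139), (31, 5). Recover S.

From S ≡ 46 (mod 71) write S = 46 + 71t. Substituting into S ≡ 191 (mod 211) gives 71t ≡ 145 (mod 211), and since 71⁻¹ ≡ 107 (mod 211), t ≡ 112. Hence S ≡ 46 + 71·112 = 7998 (mod 14981).
From S ≡ 7998 (mod 14981) write S = 7998 + 14981t. Substituting into S ≡ 38 (mod 53) gives 14981t ≡ 43 (mod 53), and since 35⁻¹ ≡ 50 (mod 53), t ≡ 30. Hence S ≡ 7998 + 14981·30 = 457428 (mod 793993).
From S ≡ 457428 (mod 793993) write S = 457428 + 793993t. Substituting into S ≡ 139 (mod 199) gives 793993t ≡ 13 (mod 199), and since 182⁻¹ ≡ 117 (mod 199), t ≡ 128. Hence S ≡ 457428 + 793993·128 = 102088532 (mod 158004607).
From S ≡ 102088532 (mod 158004607) write S = 102088532 + 158004607t. Substituting into S ≡ 5 (mod 31) gives 158004607t ≡ 22 (mod 31), and since 25⁻¹ ≡ 5 (mod 31), t ≡ 17. Hence S ≡ 102088532 + 158004607·17 = 2788166851 (mod 4898142817).

2788166851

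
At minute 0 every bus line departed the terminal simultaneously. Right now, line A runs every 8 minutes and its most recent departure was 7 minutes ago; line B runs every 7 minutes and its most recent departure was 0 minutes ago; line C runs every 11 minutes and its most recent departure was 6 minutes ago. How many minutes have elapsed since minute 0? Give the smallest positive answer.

The moduli are pairwise coprime; N = 8·7·11 = 616.
N/8 = 77; 77 ≡ 5 (mod 8); 5·5 ≡ 1, so inverse 5.
N/7 = 88; 88 ≡ 4 (mod 7); 4·2 ≡ 1, so inverse 2.
N/11 = 56; 56 ≡ 1 (mod 11), inverse 1.
t ≡ 7·77·5 + 0·88·2 + 6·56·1 = 3031.
3031 mod 616 = 567.

567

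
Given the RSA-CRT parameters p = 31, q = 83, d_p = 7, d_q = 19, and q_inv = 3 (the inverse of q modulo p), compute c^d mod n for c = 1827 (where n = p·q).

m₁ = c^(d_p) mod p: c ≡ 29 (mod 31), and 29^7 mod 31 = 27.
m₂ = c^(d_q) mod q: c ≡ 1 (mod 83), and 1^19 mod 83 = 1.
h = q_inv·(m₁ − m₂) mod p = 3·(27 − 1) mod 31 = 16.
m = m₂ + h·q = 1 + 16·83 = 1329.

1329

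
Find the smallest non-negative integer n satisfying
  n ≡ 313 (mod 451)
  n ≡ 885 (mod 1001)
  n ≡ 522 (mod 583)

gcd(451, 1001) = 11 and 11 | (885 − 313), so the pair is consistent; merging gives n ≡ 17902 (mod 41041), where 41041 = lcm(451, 1001).
gcd(41041, 583) = 11 and 11 | (522 − 17902), so the pair is consistent; merging gives n ≡ 141025 (mod 2175173), where 2175173 = lcm(41041, 583).
The solution is unique modulo lcm(451, 1001, 583) = 2175173.

141025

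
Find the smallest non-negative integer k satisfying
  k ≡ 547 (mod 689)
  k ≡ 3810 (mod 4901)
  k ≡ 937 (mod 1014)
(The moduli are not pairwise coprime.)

881089

gcd(689, 4901) = 13 and 13 | (3810 − 547), so the pair is consistent; merging gives k ≡ 101830 (mod 259753), where 259753 = lcm(689, 4901).
gcd(259753, 1014) = 169 and 169 | (937 − 101830), so the pair is consistent; merging gives k ≡ 881089 (mod 1558518), where 1558518 = lcm(259753, 1014).
The solution is unique modulo lcm(689, 4901, 1014) = 1558518.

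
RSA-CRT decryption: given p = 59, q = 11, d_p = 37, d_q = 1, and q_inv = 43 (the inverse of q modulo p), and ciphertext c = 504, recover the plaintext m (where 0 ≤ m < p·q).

m₁ = c^(d_p) mod p: c ≡ 32 (mod 59), and 32^37 mod 59 = 42.
m₂ = c^(d_q) mod q: c ≡ 9 (mod 11), and 9^1 mod 11 = 9.
h = q_inv·(m₁ − m₂) mod p = 43·(42 − 9) mod 59 = 3.
m = m₂ + h·q = 9 + 3·11 = 42.

42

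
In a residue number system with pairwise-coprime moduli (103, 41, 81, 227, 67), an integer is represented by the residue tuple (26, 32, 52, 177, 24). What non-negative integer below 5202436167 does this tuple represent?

The moduli are pairwise coprime; N = 103·41·81·227·67 = 5202436167.
N/103 = 50509089; 50509089 ≡ 52 (mod 103); 52·2 ≡ 1, so inverse 2.
N/41 = 126888687; 126888687 ≡ 1 (mod 41), inverse 1.
N/81 = 64227607; 64227607 ≡ 34 (mod 81); 34·31 ≡ 1, so inverse 31.
N/227 = 22918221; 22918221 ≡ 74 (mod 227); 74·181 ≡ 1, so inverse 181.
N/67 = 77648301; 77648301 ≡ 58 (mod 67); 58·52 ≡ 1, so inverse 52.
x ≡ 26·50509089·2 + 32·126888687·1 + 52·64227607·31 + 177·22918221·181 + 24·77648301·52 = 941357938921.
941357938921 mod 5202436167 = 4919428861.

4919428861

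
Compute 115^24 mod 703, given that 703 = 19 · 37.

248

Mod 19: 115 ≡ 1; by Fermat, exponent reduces to 24 mod 18 = 6; 1^6 ≡ 1 (mod 19).
Mod 37: 115 ≡ 4; 4^24 ≡ 26 (mod 37).
Combine by CRT: x ≡ 1 (mod 19), x ≡ 26 (mod 37) ⇒ x ≡ 248 (mod 703).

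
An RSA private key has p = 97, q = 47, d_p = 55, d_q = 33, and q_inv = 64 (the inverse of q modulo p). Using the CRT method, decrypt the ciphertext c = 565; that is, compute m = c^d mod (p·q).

m₁ = c^(d_p) mod p: c ≡ 80 (mod 97), and 80^55 mod 97 = 58.
m₂ = c^(d_q) mod q: c ≡ 1 (mod 47), and 1^33 mod 47 = 1.
h = q_inv·(m₁ − m₂) mod p = 64·(58 − 1) mod 97 = 59.
m = m₂ + h·q = 1 + 59·47 = 2774.

2774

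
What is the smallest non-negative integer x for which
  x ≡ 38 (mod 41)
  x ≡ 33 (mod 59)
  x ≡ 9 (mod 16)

24105

Combine the congruences pairwise.
From x ≡ 38 (mod 41) write x = 38 + 41t. Substituting into x ≡ 33 (mod 59) gives 41t ≡ 54 (mod 59), and since 41⁻¹ ≡ 36 (mod 59), t ≡ 56. Hence x ≡ 38 + 41·56 = 2334 (mod 2419).
From x ≡ 2334 (mod 2419) write x = 2334 + 2419t. Substituting into x ≡ 9 (mod 16) gives 2419t ≡ 11 (mod 16), and since 3⁻¹ ≡ 11 (mod 16), t ≡ 9. Hence x ≡ 2334 + 2419·9 = 24105 (mod 38704).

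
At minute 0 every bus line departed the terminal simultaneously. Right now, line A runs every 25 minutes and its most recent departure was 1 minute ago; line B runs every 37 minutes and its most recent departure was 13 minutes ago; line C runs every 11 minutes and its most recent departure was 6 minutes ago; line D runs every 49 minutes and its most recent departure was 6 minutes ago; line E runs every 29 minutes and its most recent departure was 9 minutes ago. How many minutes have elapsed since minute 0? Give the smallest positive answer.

8788401

Combine the congruences pairwise.
From t ≡ 1 (mod 25) write t = 1 + 25s. Substituting into t ≡ 13 (mod 37) gives 25s ≡ 12 (mod 37), and since 25⁻¹ ≡ 3 (mod 37), s ≡ 36. Hence t ≡ 1 + 25·36 = 901 (mod 925).
From t ≡ 901 (mod 925) write t = 901 + 925s. Substituting into t ≡ 6 (mod 11) gives 925s ≡ 7 (mod 11), and since 1⁻¹ ≡ 1 (mod 11), s ≡ 7. Hence t ≡ 901 + 925·7 = 7376 (mod 10175).
From t ≡ 7376 (mod 10175) write t = 7376 + 10175s. Substituting into t ≡ 6 (mod 49) gives 10175s ≡ 29 (mod 49), and since 32⁻¹ ≡ 23 (mod 49), s ≡ 30. Hence t ≡ 7376 + 10175·30 = 312626 (mod 498575).
From t ≡ 312626 (mod 498575) write t = 312626 + 498575s. Substituting into t ≡ 9 (mod 29) gives 498575s ≡ 3 (mod 29), and since 7⁻¹ ≡ 25 (mod 29), s ≡ 17. Hence t ≡ 312626 + 498575·17 = 8788401 (mod 14458675).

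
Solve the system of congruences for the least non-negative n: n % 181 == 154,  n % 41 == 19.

Combine the congruences pairwise.
From n ≡ 154 (mod 181) write n = 154 + 181t. Substituting into n ≡ 19 (mod 41) gives 181t ≡ 29 (mod 41), and since 17⁻¹ ≡ 29 (mod 41), t ≡ 21. Hence n ≡ 154 + 181·21 = 3955 (mod 7421).

3955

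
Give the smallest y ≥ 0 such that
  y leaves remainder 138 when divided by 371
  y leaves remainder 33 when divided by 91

Combine the congruences pairwise.
gcd(371, 91) = 7 and 7 | (33 − 138), so the pair is consistent; merging gives y ≡ 4219 (mod 4823), where 4823 = lcm(371, 91).
The solution is unique modulo lcm(371, 91) = 4823.

4219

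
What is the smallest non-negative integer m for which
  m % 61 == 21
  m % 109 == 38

692

From m ≡ 21 (mod 61) write m = 21 + 61t. Substituting into m ≡ 38 (mod 109) gives 61t ≡ 17 (mod 109), and since 61⁻¹ ≡ 84 (mod 109), t ≡ 11. Hence m ≡ 21 + 61·11 = 692 (mod 6649).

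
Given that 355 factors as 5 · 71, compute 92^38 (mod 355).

324

Mod 5: 92 ≡ 2; by Fermat, exponent reduces to 38 mod 4 = 2; 2^2 ≡ 4 (mod 5).
Mod 71: 92 ≡ 21; 21^38 ≡ 40 (mod 71).
Combine by CRT: x ≡ 4 (mod 5), x ≡ 40 (mod 71) ⇒ x ≡ 324 (mod 355).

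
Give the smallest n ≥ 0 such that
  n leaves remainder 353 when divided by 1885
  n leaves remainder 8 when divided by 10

2238

Combine the congruences pairwise.
gcd(1885, 10) = 5 and 5 | (8 − 353), so the pair is consistent; merging gives n ≡ 2238 (mod 3770), where 3770 = lcm(1885, 10).
The solution is unique modulo lcm(1885, 10) = 3770.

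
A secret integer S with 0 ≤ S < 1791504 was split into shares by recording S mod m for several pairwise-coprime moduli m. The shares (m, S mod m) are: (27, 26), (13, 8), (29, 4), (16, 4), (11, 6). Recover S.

1465316

Combine the congruences pairwise.
From S ≡ 26 (mod 27) write S = 26 + 27t. Substituting into S ≡ 8 (mod 13) gives 27t ≡ 8 (mod 13), and since 1⁻¹ ≡ 1 (mod 13), t ≡ 8. Hence S ≡ 26 + 27·8 = 242 (mod 351).
From S ≡ 242 (mod 351) write S = 242 + 351t. Substituting into S ≡ 4 (mod 29) gives 351t ≡ 23 (mod 29), and since 3⁻¹ ≡ 10 (mod 29), t ≡ 27. Hence S ≡ 242 + 351·27 = 9719 (mod 10179).
From S ≡ 9719 (mod 10179) write S = 9719 + 10179t. Substituting into S ≡ 4 (mod 16) gives 10179t ≡ 13 (mod 16), and since 3⁻¹ ≡ 11 (mod 16), t ≡ 15. Hence S ≡ 9719 + 10179·15 = 162404 (mod 162864).
From S ≡ 162404 (mod 162864) write S = 162404 + 162864t. Substituting into S ≡ 6 (mod 11) gives 162864t ≡ 6 (mod 11), and since 9⁻¹ ≡ 5 (mod 11), t ≡ 8. Hence S ≡ 162404 + 162864·8 = 1465316 (mod 1791504).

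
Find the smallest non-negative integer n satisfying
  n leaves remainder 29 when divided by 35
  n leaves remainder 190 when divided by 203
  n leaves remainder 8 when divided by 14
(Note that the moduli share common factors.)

gcd(35, 203) = 7 and 7 | (190 − 29), so the pair is consistent; merging gives n ≡ 799 (mod 1015), where 1015 = lcm(35, 203).
gcd(1015, 14) = 7 and 7 | (8 − 799), so the pair is consistent; merging gives n ≡ 1814 (mod 2030), where 2030 = lcm(1015, 14).
The solution is unique modulo lcm(35, 203, 14) = 2030.

1814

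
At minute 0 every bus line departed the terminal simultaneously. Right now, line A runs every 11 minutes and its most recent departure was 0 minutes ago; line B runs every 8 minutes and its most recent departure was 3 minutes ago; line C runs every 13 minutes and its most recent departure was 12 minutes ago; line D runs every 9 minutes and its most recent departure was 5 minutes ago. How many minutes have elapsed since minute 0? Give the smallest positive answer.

The moduli are pairwise coprime; N = 11·8·13·9 = 10296.
N/11 = 936; 936 ≡ 1 (mod 11), inverse 1.
N/8 = 1287; 1287 ≡ 7 (mod 8); 7·7 ≡ 1, so inverse 7.
N/13 = 792; 792 ≡ 12 (mod 13); 12·12 ≡ 1, so inverse 12.
N/9 = 1144; 1144 ≡ 1 (mod 9), inverse 1.
t ≡ 0·936·1 + 3·1287·7 + 12·792·12 + 5·1144·1 = 146795.
146795 mod 10296 = 2651.

2651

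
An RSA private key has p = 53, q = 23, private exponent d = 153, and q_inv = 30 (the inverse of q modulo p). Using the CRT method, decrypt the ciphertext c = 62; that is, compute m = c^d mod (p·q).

1117

d_p = d mod (p−1) = 153 mod 52 = 49; d_q = d mod (q−1) = 21.
m₁ = c^(d_p) mod p: c ≡ 9 (mod 53), and 9^49 mod 53 = 4.
m₂ = c^(d_q) mod q: c ≡ 16 (mod 23), and 16^21 mod 23 = 13.
h = q_inv·(m₁ − m₂) mod p = 30·(4 − 13) mod 53 = 48.
m = m₂ + h·q = 13 + 48·23 = 1117.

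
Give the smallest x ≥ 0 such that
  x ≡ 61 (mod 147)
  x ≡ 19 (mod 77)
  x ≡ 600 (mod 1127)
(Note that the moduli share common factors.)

33283

Combine the congruences pairwise.
gcd(147, 77) = 7 and 7 | (19 − 61), so the pair is consistent; merging gives x ≡ 943 (mod 1617), where 1617 = lcm(147, 77).
gcd(1617, 1127) = 49 and 49 | (600 − 943), so the pair is consistent; merging gives x ≡ 33283 (mod 37191), where 37191 = lcm(1617, 1127).
The solution is unique modulo lcm(147, 77, 1127) = 37191.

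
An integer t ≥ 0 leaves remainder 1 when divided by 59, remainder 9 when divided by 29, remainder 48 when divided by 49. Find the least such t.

77468

The moduli are pairwise coprime; N = 59·29·49 = 83839.
N/59 = 1421; 1421 ≡ 5 (mod 59); 5·12 ≡ 1, so inverse 12.
N/29 = 2891; 2891 ≡ 20 (mod 29); 20·16 ≡ 1, so inverse 16.
N/49 = 1711; 1711 ≡ 45 (mod 49); 45·12 ≡ 1, so inverse 12.
t ≡ 1·1421·12 + 9·2891·16 + 48·1711·12 = 1418892.
1418892 mod 83839 = 77468.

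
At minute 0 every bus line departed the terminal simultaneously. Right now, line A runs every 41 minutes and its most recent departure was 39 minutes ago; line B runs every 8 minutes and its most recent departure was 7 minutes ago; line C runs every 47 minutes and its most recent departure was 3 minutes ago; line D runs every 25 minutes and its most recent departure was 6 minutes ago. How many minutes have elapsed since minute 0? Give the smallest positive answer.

381831

The moduli are pairwise coprime; N = 41·8·47·25 = 385400.
N/41 = 9400; 9400 ≡ 11 (mod 41); 11·15 ≡ 1, so inverse 15.
N/8 = 48175; 48175 ≡ 7 (mod 8); 7·7 ≡ 1, so inverse 7.
N/47 = 8200; 8200 ≡ 22 (mod 47); 22·15 ≡ 1, so inverse 15.
N/25 = 15416; 15416 ≡ 16 (mod 25); 16·11 ≡ 1, so inverse 11.
t ≡ 39·9400·15 + 7·48175·7 + 3·8200·15 + 6·15416·11 = 9246031.
9246031 mod 385400 = 381831.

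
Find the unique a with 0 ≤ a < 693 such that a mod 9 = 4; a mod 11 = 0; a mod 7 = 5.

Combine the congruences pairwise.
From a ≡ 4 (mod 9) write a = 4 + 9t. Substituting into a ≡ 0 (mod 11) gives 9t ≡ 7 (mod 11), and since 9⁻¹ ≡ 5 (mod 11), t ≡ 2. Hence a ≡ 4 + 9·2 = 22 (mod 99).
From a ≡ 22 (mod 99) write a = 22 + 99t. Substituting into a ≡ 5 (mod 7) gives 99t ≡ 4 (mod 7), and since 1⁻¹ ≡ 1 (mod 7), t ≡ 4. Hence a ≡ 22 + 99·4 = 418 (mod 693).

418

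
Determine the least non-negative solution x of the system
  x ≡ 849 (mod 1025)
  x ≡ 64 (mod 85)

14174

Combine the congruences pairwise.
gcd(1025, 85) = 5 and 5 | (64 − 849), so the pair is consistent; merging gives x ≡ 14174 (mod 17425), where 17425 = lcm(1025, 85).
The solution is unique modulo lcm(1025, 85) = 17425.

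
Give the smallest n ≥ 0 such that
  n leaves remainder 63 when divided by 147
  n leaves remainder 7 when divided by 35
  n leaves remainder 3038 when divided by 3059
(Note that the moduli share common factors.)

Combine the congruences pairwise.
gcd(147, 35) = 7 and 7 | (7 − 63), so the pair is consistent; merging gives n ≡ 357 (mod 735), where 735 = lcm(147, 35).
gcd(735, 3059) = 7 and 7 | (3038 − 357), so the pair is consistent; merging gives n ≡ 311997 (mod 321195), where 321195 = lcm(735, 3059).
The solution is unique modulo lcm(147, 35, 3059) = 321195.

311997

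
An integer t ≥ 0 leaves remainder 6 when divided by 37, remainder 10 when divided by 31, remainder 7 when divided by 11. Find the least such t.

The moduli are pairwise coprime; N = 37·31·11 = 12617.
N/37 = 341; 341 ≡ 8 (mod 37); 8·14 ≡ 1, so inverse 14.
N/31 = 407; 407 ≡ 4 (mod 31); 4·8 ≡ 1, so inverse 8.
N/11 = 1147; 1147 ≡ 3 (mod 11); 3·4 ≡ 1, so inverse 4.
t ≡ 6·341·14 + 10·407·8 + 7·1147·4 = 93320.
93320 mod 12617 = 5001.

5001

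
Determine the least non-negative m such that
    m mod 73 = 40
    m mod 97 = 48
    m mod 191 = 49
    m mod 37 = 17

20947974

The moduli are pairwise coprime; N = 73·97·191·37 = 50041427.
N/73 = 685499; 685499 ≡ 29 (mod 73); 29·68 ≡ 1, so inverse 68.
N/97 = 515891; 515891 ≡ 45 (mod 97); 45·69 ≡ 1, so inverse 69.
N/191 = 261997; 261997 ≡ 136 (mod 191); 136·125 ≡ 1, so inverse 125.
N/37 = 1352471; 1352471 ≡ 10 (mod 37); 10·26 ≡ 1, so inverse 26.
m ≡ 40·685499·68 + 48·515891·69 + 49·261997·125 + 17·1352471·26 = 5775712079.
5775712079 mod 50041427 = 20947974.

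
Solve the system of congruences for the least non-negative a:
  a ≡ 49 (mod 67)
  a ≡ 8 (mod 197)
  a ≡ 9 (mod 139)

522649

From a ≡ 49 (mod 67) write a = 49 + 67t. Substituting into a ≡ 8 (mod 197) gives 67t ≡ 156 (mod 197), and since 67⁻¹ ≡ 50 (mod 197), t ≡ 117. Hence a ≡ 49 + 67·117 = 7888 (mod 13199).
From a ≡ 7888 (mod 13199) write a = 7888 + 13199t. Substituting into a ≡ 9 (mod 139) gives 13199t ≡ 44 (mod 139), and since 133⁻¹ ≡ 23 (mod 139), t ≡ 39. Hence a ≡ 7888 + 13199·39 = 522649 (mod 1834661).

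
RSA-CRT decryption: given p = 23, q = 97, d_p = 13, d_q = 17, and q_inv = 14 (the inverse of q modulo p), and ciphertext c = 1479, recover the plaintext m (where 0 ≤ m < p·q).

m₁ = c^(d_p) mod p: c ≡ 7 (mod 23), and 7^13 mod 23 = 20.
m₂ = c^(d_q) mod q: c ≡ 24 (mod 97), and 24^17 mod 97 = 9.
h = q_inv·(m₁ − m₂) mod p = 14·(20 − 9) mod 23 = 16.
m = m₂ + h·q = 9 + 16·97 = 1561.

1561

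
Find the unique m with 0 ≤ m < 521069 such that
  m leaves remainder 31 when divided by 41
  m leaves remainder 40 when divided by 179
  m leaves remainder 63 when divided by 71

The moduli are pairwise coprime; N = 41·179·71 = 521069.
N/41 = 12709; 12709 ≡ 40 (mod 41); 40·40 ≡ 1, so inverse 40.
N/179 = 2911; 2911 ≡ 47 (mod 179); 47·80 ≡ 1, so inverse 80.
N/71 = 7339; 7339 ≡ 26 (mod 71); 26·41 ≡ 1, so inverse 41.
m ≡ 31·12709·40 + 40·2911·80 + 63·7339·41 = 44030997.
44030997 mod 521069 = 261201.

261201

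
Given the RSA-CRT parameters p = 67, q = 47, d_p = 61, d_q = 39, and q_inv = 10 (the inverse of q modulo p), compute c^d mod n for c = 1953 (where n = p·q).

m₁ = c^(d_p) mod p: c ≡ 10 (mod 67), and 10^61 mod 67 = 54.
m₂ = c^(d_q) mod q: c ≡ 26 (mod 47), and 26^39 mod 47 = 33.
h = q_inv·(m₁ − m₂) mod p = 10·(54 − 33) mod 67 = 9.
m = m₂ + h·q = 33 + 9·47 = 456.

456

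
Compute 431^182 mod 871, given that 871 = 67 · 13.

238

Mod 67: 431 ≡ 29; by Fermat, exponent reduces to 182 mod 66 = 50; 29^50 ≡ 37 (mod 67).
Mod 13: 431 ≡ 2; by Fermat, exponent reduces to 182 mod 12 = 2; 2^2 ≡ 4 (mod 13).
Combine by CRT: x ≡ 37 (mod 67), x ≡ 4 (mod 13) ⇒ x ≡ 238 (mod 871).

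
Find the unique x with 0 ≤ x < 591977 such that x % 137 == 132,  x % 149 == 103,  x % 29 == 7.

The moduli are pairwise coprime; N = 137·149·29 = 591977.
N/137 = 4321; 4321 ≡ 74 (mod 137); 74·50 ≡ 1, so inverse 50.
N/149 = 3973; 3973 ≡ 99 (mod 149); 99·146 ≡ 1, so inverse 146.
N/29 = 20413; 20413 ≡ 26 (mod 29); 26·19 ≡ 1, so inverse 19.
x ≡ 132·4321·50 + 103·3973·146 + 7·20413·19 = 90979503.
90979503 mod 591977 = 407022.

407022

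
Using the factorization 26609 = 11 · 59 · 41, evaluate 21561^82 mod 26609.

5314

Mod 11: 21561 ≡ 1; by Fermat, exponent reduces to 82 mod 10 = 2; 1^2 ≡ 1 (mod 11).
Mod 59: 21561 ≡ 26; by Fermat, exponent reduces to 82 mod 58 = 24; 26^24 ≡ 4 (mod 59).
Mod 41: 21561 ≡ 36; by Fermat, exponent reduces to 82 mod 40 = 2; 36^2 ≡ 25 (mod 41).
Combine by CRT: x ≡ 1 (mod 11), x ≡ 4 (mod 59), x ≡ 25 (mod 41) ⇒ x ≡ 5314 (mod 26609).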